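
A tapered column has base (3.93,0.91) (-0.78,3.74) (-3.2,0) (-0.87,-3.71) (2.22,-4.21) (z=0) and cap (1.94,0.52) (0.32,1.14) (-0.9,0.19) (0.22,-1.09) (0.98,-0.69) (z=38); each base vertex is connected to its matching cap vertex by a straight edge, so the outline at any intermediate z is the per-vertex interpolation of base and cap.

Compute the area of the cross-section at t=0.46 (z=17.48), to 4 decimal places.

Cross-section at t=0.46: each vertex is (1-t)·p0[i] + t·p1[i].
  v1: (1-0.46)·(3.93,0.91) + 0.46·(1.94,0.52) = (3.0146,0.7306)
  v2: (1-0.46)·(-0.78,3.74) + 0.46·(0.32,1.14) = (-0.2740,2.5440)
  v3: (1-0.46)·(-3.2,0) + 0.46·(-0.9,0.19) = (-2.1420,0.0874)
  v4: (1-0.46)·(-0.87,-3.71) + 0.46·(0.22,-1.09) = (-0.3686,-2.5048)
  v5: (1-0.46)·(2.22,-4.21) + 0.46·(0.98,-0.69) = (1.6496,-2.5908)
Shoelace sum Σ(x_i·y_{i+1} − x_{i+1}·y_i):
  i=1: 3.0146·2.5440 − -0.2740·0.7306 = +7.8693 (running +7.8693)
  i=2: -0.2740·0.0874 − -2.1420·2.5440 = +5.4253 (running +13.2946)
  i=3: -2.1420·-2.5048 − -0.3686·0.0874 = +5.3975 (running +18.6921)
  i=4: -0.3686·-2.5908 − 1.6496·-2.5048 = +5.0869 (running +23.7790)
  i=5: 1.6496·0.7306 − 3.0146·-2.5908 = +9.0154 (running +32.7944)
Area = |Σ|/2 = |32.7944|/2 = 16.3972

Area at t=0.46: 16.3972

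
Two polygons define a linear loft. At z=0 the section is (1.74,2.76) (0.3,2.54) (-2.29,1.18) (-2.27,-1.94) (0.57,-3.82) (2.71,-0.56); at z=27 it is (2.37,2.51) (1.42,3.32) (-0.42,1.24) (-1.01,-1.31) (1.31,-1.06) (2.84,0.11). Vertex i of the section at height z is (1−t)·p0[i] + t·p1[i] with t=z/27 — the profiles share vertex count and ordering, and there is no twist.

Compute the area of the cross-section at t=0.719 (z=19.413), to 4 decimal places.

Cross-section at t=0.719: each vertex is (1-t)·p0[i] + t·p1[i].
  v1: (1-0.719)·(1.74,2.76) + 0.719·(2.37,2.51) = (2.1930,2.5802)
  v2: (1-0.719)·(0.3,2.54) + 0.719·(1.42,3.32) = (1.1053,3.1008)
  v3: (1-0.719)·(-2.29,1.18) + 0.719·(-0.42,1.24) = (-0.9455,1.2231)
  v4: (1-0.719)·(-2.27,-1.94) + 0.719·(-1.01,-1.31) = (-1.3641,-1.4870)
  v5: (1-0.719)·(0.57,-3.82) + 0.719·(1.31,-1.06) = (1.1021,-1.8356)
  v6: (1-0.719)·(2.71,-0.56) + 0.719·(2.84,0.11) = (2.8035,-0.0783)
Shoelace sum Σ(x_i·y_{i+1} − x_{i+1}·y_i):
  i=1: 2.1930·3.1008 − 1.1053·2.5802 = +3.9481 (running +3.9481)
  i=2: 1.1053·1.2231 − -0.9455·3.1008 = +4.2836 (running +8.2318)
  i=3: -0.9455·-1.4870 − -1.3641·1.2231 = +3.0744 (running +11.3061)
  i=4: -1.3641·-1.8356 − 1.1021·-1.4870 = +4.1426 (running +15.4487)
  i=5: 1.1021·-0.0783 − 2.8035·-1.8356 = +5.0597 (running +20.5084)
  i=6: 2.8035·2.5802 − 2.1930·-0.0783 = +7.4053 (running +27.9137)
Area = |Σ|/2 = |27.9137|/2 = 13.9569

Area at t=0.719: 13.9569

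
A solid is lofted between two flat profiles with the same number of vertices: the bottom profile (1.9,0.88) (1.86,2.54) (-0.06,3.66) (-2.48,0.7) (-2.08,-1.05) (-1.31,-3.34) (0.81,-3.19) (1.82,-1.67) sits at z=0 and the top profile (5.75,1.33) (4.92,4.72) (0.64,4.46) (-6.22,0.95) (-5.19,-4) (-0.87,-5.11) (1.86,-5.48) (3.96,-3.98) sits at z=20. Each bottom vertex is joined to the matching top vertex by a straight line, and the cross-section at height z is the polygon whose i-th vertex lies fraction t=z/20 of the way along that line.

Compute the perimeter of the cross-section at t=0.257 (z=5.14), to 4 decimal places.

Cross-section at t=0.257: each vertex is (1-t)·p0[i] + t·p1[i].
  v1: (1-0.257)·(1.9,0.88) + 0.257·(5.75,1.33) = (2.8895,0.9956)
  v2: (1-0.257)·(1.86,2.54) + 0.257·(4.92,4.72) = (2.6464,3.1003)
  v3: (1-0.257)·(-0.06,3.66) + 0.257·(0.64,4.46) = (0.1199,3.8656)
  v4: (1-0.257)·(-2.48,0.7) + 0.257·(-6.22,0.95) = (-3.4412,0.7642)
  v5: (1-0.257)·(-2.08,-1.05) + 0.257·(-5.19,-4) = (-2.8793,-1.8081)
  v6: (1-0.257)·(-1.31,-3.34) + 0.257·(-0.87,-5.11) = (-1.1969,-3.7949)
  v7: (1-0.257)·(0.81,-3.19) + 0.257·(1.86,-5.48) = (1.0799,-3.7785)
  v8: (1-0.257)·(1.82,-1.67) + 0.257·(3.96,-3.98) = (2.3700,-2.2637)
Perimeter = Σ |v_{i+1} − v_i|:
  edge 1→2: √(-0.2430² + 2.1046²) = 2.1186 (running 2.1186)
  edge 2→3: √(-2.5265² + 0.7653²) = 2.6399 (running 4.7585)
  edge 3→4: √(-3.5611² + -3.1014²) = 4.7223 (running 9.4807)
  edge 4→5: √(0.5619² + -2.5724²) = 2.6331 (running 12.1138)
  edge 5→6: √(1.6824² + -1.9867²) = 2.6034 (running 14.7172)
  edge 6→7: √(2.2768² + 0.0164²) = 2.2768 (running 16.9940)
  edge 7→8: √(1.2901² + 1.5149²) = 1.9898 (running 18.9838)
  edge 8→1: √(0.5195² + 3.2593²) = 3.3005 (running 22.2842)
Perimeter = 22.2842

Perimeter at t=0.257: 22.2842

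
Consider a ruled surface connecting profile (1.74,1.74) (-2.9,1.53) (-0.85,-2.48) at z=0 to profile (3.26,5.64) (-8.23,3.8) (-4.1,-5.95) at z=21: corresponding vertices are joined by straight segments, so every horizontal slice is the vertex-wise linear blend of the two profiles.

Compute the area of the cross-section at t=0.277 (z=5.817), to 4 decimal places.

Area at t=0.277: 19.1734

Cross-section at t=0.277: each vertex is (1-t)·p0[i] + t·p1[i].
  v1: (1-0.277)·(1.74,1.74) + 0.277·(3.26,5.64) = (2.1610,2.8203)
  v2: (1-0.277)·(-2.9,1.53) + 0.277·(-8.23,3.8) = (-4.3764,2.1588)
  v3: (1-0.277)·(-0.85,-2.48) + 0.277·(-4.1,-5.95) = (-1.7502,-3.4412)
Shoelace sum Σ(x_i·y_{i+1} − x_{i+1}·y_i):
  i=1: 2.1610·2.1588 − -4.3764·2.8203 = +17.0080 (running +17.0080)
  i=2: -4.3764·-3.4412 − -1.7502·2.1588 = +18.8385 (running +35.8465)
  i=3: -1.7502·2.8203 − 2.1610·-3.4412 = +2.5003 (running +38.3468)
Area = |Σ|/2 = |38.3468|/2 = 19.1734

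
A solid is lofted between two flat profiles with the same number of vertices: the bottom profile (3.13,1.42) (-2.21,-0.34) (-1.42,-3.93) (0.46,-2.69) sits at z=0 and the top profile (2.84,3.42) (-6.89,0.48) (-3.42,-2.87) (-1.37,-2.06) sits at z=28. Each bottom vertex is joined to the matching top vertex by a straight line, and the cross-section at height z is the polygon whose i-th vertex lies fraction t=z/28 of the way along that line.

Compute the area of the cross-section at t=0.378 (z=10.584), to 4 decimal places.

Area at t=0.378: 16.9821

Cross-section at t=0.378: each vertex is (1-t)·p0[i] + t·p1[i].
  v1: (1-0.378)·(3.13,1.42) + 0.378·(2.84,3.42) = (3.0204,2.1760)
  v2: (1-0.378)·(-2.21,-0.34) + 0.378·(-6.89,0.48) = (-3.9790,-0.0300)
  v3: (1-0.378)·(-1.42,-3.93) + 0.378·(-3.42,-2.87) = (-2.1760,-3.5293)
  v4: (1-0.378)·(0.46,-2.69) + 0.378·(-1.37,-2.06) = (-0.2317,-2.4519)
Shoelace sum Σ(x_i·y_{i+1} − x_{i+1}·y_i):
  i=1: 3.0204·-0.0300 − -3.9790·2.1760 = +8.5677 (running +8.5677)
  i=2: -3.9790·-3.5293 − -2.1760·-0.0300 = +13.9779 (running +22.5456)
  i=3: -2.1760·-2.4519 − -0.2317·-3.5293 = +4.5174 (running +27.0630)
  i=4: -0.2317·2.1760 − 3.0204·-2.4519 = +6.9013 (running +33.9642)
Area = |Σ|/2 = |33.9642|/2 = 16.9821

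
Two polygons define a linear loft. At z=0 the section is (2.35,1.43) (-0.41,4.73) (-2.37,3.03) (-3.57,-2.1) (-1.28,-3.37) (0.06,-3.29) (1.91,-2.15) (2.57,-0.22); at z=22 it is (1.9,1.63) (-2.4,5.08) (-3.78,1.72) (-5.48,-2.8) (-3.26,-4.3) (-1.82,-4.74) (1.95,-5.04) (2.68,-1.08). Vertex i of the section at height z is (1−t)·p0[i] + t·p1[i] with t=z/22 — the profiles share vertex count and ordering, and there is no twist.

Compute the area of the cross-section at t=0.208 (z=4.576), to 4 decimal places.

Cross-section at t=0.208: each vertex is (1-t)·p0[i] + t·p1[i].
  v1: (1-0.208)·(2.35,1.43) + 0.208·(1.9,1.63) = (2.2564,1.4716)
  v2: (1-0.208)·(-0.41,4.73) + 0.208·(-2.4,5.08) = (-0.8239,4.8028)
  v3: (1-0.208)·(-2.37,3.03) + 0.208·(-3.78,1.72) = (-2.6633,2.7575)
  v4: (1-0.208)·(-3.57,-2.1) + 0.208·(-5.48,-2.8) = (-3.9673,-2.2456)
  v5: (1-0.208)·(-1.28,-3.37) + 0.208·(-3.26,-4.3) = (-1.6918,-3.5634)
  v6: (1-0.208)·(0.06,-3.29) + 0.208·(-1.82,-4.74) = (-0.3310,-3.5916)
  v7: (1-0.208)·(1.91,-2.15) + 0.208·(1.95,-5.04) = (1.9183,-2.7511)
  v8: (1-0.208)·(2.57,-0.22) + 0.208·(2.68,-1.08) = (2.5929,-0.3989)
Shoelace sum Σ(x_i·y_{i+1} − x_{i+1}·y_i):
  i=1: 2.2564·4.8028 − -0.8239·1.4716 = +12.0495 (running +12.0495)
  i=2: -0.8239·2.7575 − -2.6633·4.8028 = +10.5192 (running +22.5687)
  i=3: -2.6633·-2.2456 − -3.9673·2.7575 = +16.9205 (running +39.4893)
  i=4: -3.9673·-3.5634 − -1.6918·-2.2456 = +10.3380 (running +49.8272)
  i=5: -1.6918·-3.5916 − -0.3310·-3.5634 = +4.8968 (running +54.7240)
  i=6: -0.3310·-2.7511 − 1.9183·-3.5916 = +7.8006 (running +62.5246)
  i=7: 1.9183·-0.3989 − 2.5929·-2.7511 = +6.3681 (running +68.8927)
  i=8: 2.5929·1.4716 − 2.2564·-0.3989 = +4.7157 (running +73.6084)
Area = |Σ|/2 = |73.6084|/2 = 36.8042

Area at t=0.208: 36.8042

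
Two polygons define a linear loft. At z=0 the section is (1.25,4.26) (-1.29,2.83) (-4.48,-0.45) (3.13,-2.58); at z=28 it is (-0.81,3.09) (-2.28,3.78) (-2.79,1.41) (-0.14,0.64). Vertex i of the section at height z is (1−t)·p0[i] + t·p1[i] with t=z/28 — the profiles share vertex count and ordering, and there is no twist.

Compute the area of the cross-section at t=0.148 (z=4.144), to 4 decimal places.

Cross-section at t=0.148: each vertex is (1-t)·p0[i] + t·p1[i].
  v1: (1-0.148)·(1.25,4.26) + 0.148·(-0.81,3.09) = (0.9451,4.0868)
  v2: (1-0.148)·(-1.29,2.83) + 0.148·(-2.28,3.78) = (-1.4365,2.9706)
  v3: (1-0.148)·(-4.48,-0.45) + 0.148·(-2.79,1.41) = (-4.2299,-0.1747)
  v4: (1-0.148)·(3.13,-2.58) + 0.148·(-0.14,0.64) = (2.6460,-2.1034)
Shoelace sum Σ(x_i·y_{i+1} − x_{i+1}·y_i):
  i=1: 0.9451·2.9706 − -1.4365·4.0868 = +8.6784 (running +8.6784)
  i=2: -1.4365·-0.1747 − -4.2299·2.9706 = +12.8163 (running +21.4947)
  i=3: -4.2299·-2.1034 − 2.6460·-0.1747 = +9.3596 (running +30.8543)
  i=4: 2.6460·4.0868 − 0.9451·-2.1034 = +12.8019 (running +43.6562)
Area = |Σ|/2 = |43.6562|/2 = 21.8281

Area at t=0.148: 21.8281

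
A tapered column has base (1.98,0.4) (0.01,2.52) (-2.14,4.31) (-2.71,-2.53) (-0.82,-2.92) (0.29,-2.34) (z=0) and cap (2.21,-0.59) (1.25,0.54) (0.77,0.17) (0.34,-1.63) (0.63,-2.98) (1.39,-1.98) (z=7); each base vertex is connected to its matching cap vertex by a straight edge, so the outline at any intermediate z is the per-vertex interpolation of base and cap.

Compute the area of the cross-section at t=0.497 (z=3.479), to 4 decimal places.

Area at t=0.497: 10.1663

Cross-section at t=0.497: each vertex is (1-t)·p0[i] + t·p1[i].
  v1: (1-0.497)·(1.98,0.4) + 0.497·(2.21,-0.59) = (2.0943,-0.0920)
  v2: (1-0.497)·(0.01,2.52) + 0.497·(1.25,0.54) = (0.6263,1.5359)
  v3: (1-0.497)·(-2.14,4.31) + 0.497·(0.77,0.17) = (-0.6937,2.2524)
  v4: (1-0.497)·(-2.71,-2.53) + 0.497·(0.34,-1.63) = (-1.1942,-2.0827)
  v5: (1-0.497)·(-0.82,-2.92) + 0.497·(0.63,-2.98) = (-0.0993,-2.9498)
  v6: (1-0.497)·(0.29,-2.34) + 0.497·(1.39,-1.98) = (0.8367,-2.1611)
Shoelace sum Σ(x_i·y_{i+1} − x_{i+1}·y_i):
  i=1: 2.0943·1.5359 − 0.6263·-0.0920 = +3.2744 (running +3.2744)
  i=2: 0.6263·2.2524 − -0.6937·1.5359 = +2.4762 (running +5.7505)
  i=3: -0.6937·-2.0827 − -1.1942·2.2524 = +4.1346 (running +9.8851)
  i=4: -1.1942·-2.9498 − -0.0993·-2.0827 = +3.3156 (running +13.2007)
  i=5: -0.0993·-2.1611 − 0.8367·-2.9498 = +2.6828 (running +15.8835)
  i=6: 0.8367·-0.0920 − 2.0943·-2.1611 = +4.4490 (running +20.3325)
Area = |Σ|/2 = |20.3325|/2 = 10.1663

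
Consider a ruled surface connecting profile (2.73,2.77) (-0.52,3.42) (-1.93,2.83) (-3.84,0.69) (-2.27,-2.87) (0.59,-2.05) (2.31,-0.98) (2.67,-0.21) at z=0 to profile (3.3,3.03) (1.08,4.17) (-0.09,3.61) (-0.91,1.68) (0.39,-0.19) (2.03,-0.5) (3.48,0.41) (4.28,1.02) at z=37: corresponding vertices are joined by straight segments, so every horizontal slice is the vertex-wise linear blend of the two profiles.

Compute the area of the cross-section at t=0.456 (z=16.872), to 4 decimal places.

Area at t=0.456: 22.6505

Cross-section at t=0.456: each vertex is (1-t)·p0[i] + t·p1[i].
  v1: (1-0.456)·(2.73,2.77) + 0.456·(3.3,3.03) = (2.9899,2.8886)
  v2: (1-0.456)·(-0.52,3.42) + 0.456·(1.08,4.17) = (0.2096,3.7620)
  v3: (1-0.456)·(-1.93,2.83) + 0.456·(-0.09,3.61) = (-1.0910,3.1857)
  v4: (1-0.456)·(-3.84,0.69) + 0.456·(-0.91,1.68) = (-2.5039,1.1414)
  v5: (1-0.456)·(-2.27,-2.87) + 0.456·(0.39,-0.19) = (-1.0570,-1.6479)
  v6: (1-0.456)·(0.59,-2.05) + 0.456·(2.03,-0.5) = (1.2466,-1.3432)
  v7: (1-0.456)·(2.31,-0.98) + 0.456·(3.48,0.41) = (2.8435,-0.3462)
  v8: (1-0.456)·(2.67,-0.21) + 0.456·(4.28,1.02) = (3.4042,0.3509)
Shoelace sum Σ(x_i·y_{i+1} − x_{i+1}·y_i):
  i=1: 2.9899·3.7620 − 0.2096·2.8886 = +10.6426 (running +10.6426)
  i=2: 0.2096·3.1857 − -1.0910·3.7620 = +4.7719 (running +15.4145)
  i=3: -1.0910·1.1414 − -2.5039·3.1857 = +6.7314 (running +22.1460)
  i=4: -2.5039·-1.6479 − -1.0570·1.1414 = +5.3328 (running +27.4788)
  i=5: -1.0570·-1.3432 − 1.2466·-1.6479 = +3.4742 (running +30.9530)
  i=6: 1.2466·-0.3462 − 2.8435·-1.3432 = +3.3879 (running +34.3408)
  i=7: 2.8435·0.3509 − 3.4042·-0.3462 = +2.1761 (running +36.5170)
  i=8: 3.4042·2.8886 − 2.9899·0.3509 = +8.7840 (running +45.3010)
Area = |Σ|/2 = |45.3010|/2 = 22.6505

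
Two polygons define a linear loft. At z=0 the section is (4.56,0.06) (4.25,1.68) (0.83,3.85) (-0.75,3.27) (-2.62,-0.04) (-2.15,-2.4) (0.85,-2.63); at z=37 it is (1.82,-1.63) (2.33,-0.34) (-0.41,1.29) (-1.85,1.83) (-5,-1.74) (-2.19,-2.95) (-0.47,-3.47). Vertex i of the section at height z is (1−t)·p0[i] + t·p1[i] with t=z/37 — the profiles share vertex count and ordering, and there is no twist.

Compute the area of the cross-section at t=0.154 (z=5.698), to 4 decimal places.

Area at t=0.154: 29.6842

Cross-section at t=0.154: each vertex is (1-t)·p0[i] + t·p1[i].
  v1: (1-0.154)·(4.56,0.06) + 0.154·(1.82,-1.63) = (4.1380,-0.2003)
  v2: (1-0.154)·(4.25,1.68) + 0.154·(2.33,-0.34) = (3.9543,1.3689)
  v3: (1-0.154)·(0.83,3.85) + 0.154·(-0.41,1.29) = (0.6390,3.4558)
  v4: (1-0.154)·(-0.75,3.27) + 0.154·(-1.85,1.83) = (-0.9194,3.0482)
  v5: (1-0.154)·(-2.62,-0.04) + 0.154·(-5,-1.74) = (-2.9865,-0.3018)
  v6: (1-0.154)·(-2.15,-2.4) + 0.154·(-2.19,-2.95) = (-2.1562,-2.4847)
  v7: (1-0.154)·(0.85,-2.63) + 0.154·(-0.47,-3.47) = (0.6467,-2.7594)
Shoelace sum Σ(x_i·y_{i+1} − x_{i+1}·y_i):
  i=1: 4.1380·1.3689 − 3.9543·-0.2003 = +6.4565 (running +6.4565)
  i=2: 3.9543·3.4558 − 0.6390·1.3689 = +12.7904 (running +19.2469)
  i=3: 0.6390·3.0482 − -0.9194·3.4558 = +5.1252 (running +24.3721)
  i=4: -0.9194·-0.3018 − -2.9865·3.0482 = +9.3811 (running +33.7532)
  i=5: -2.9865·-2.4847 − -2.1562·-0.3018 = +6.7699 (running +40.5231)
  i=6: -2.1562·-2.7594 − 0.6467·-2.4847 = +7.5565 (running +48.0796)
  i=7: 0.6467·-0.2003 − 4.1380·-2.7594 = +11.2888 (running +59.3684)
Area = |Σ|/2 = |59.3684|/2 = 29.6842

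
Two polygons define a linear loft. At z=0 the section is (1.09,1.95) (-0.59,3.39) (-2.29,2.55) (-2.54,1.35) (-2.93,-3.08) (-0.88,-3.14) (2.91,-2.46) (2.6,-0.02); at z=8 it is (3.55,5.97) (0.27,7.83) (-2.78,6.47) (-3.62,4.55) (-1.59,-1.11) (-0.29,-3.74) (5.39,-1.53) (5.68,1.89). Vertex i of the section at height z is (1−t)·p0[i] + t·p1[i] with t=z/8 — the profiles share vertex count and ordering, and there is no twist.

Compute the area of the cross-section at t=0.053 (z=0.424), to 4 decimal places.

Area at t=0.053: 29.6173

Cross-section at t=0.053: each vertex is (1-t)·p0[i] + t·p1[i].
  v1: (1-0.053)·(1.09,1.95) + 0.053·(3.55,5.97) = (1.2204,2.1631)
  v2: (1-0.053)·(-0.59,3.39) + 0.053·(0.27,7.83) = (-0.5444,3.6253)
  v3: (1-0.053)·(-2.29,2.55) + 0.053·(-2.78,6.47) = (-2.3160,2.7578)
  v4: (1-0.053)·(-2.54,1.35) + 0.053·(-3.62,4.55) = (-2.5972,1.5196)
  v5: (1-0.053)·(-2.93,-3.08) + 0.053·(-1.59,-1.11) = (-2.8590,-2.9756)
  v6: (1-0.053)·(-0.88,-3.14) + 0.053·(-0.29,-3.74) = (-0.8487,-3.1718)
  v7: (1-0.053)·(2.91,-2.46) + 0.053·(5.39,-1.53) = (3.0414,-2.4107)
  v8: (1-0.053)·(2.6,-0.02) + 0.053·(5.68,1.89) = (2.7632,0.0812)
Shoelace sum Σ(x_i·y_{i+1} − x_{i+1}·y_i):
  i=1: 1.2204·3.6253 − -0.5444·2.1631 = +5.6019 (running +5.6019)
  i=2: -0.5444·2.7578 − -2.3160·3.6253 = +6.8948 (running +12.4966)
  i=3: -2.3160·1.5196 − -2.5972·2.7578 = +3.6432 (running +16.1399)
  i=4: -2.5972·-2.9756 − -2.8590·1.5196 = +12.0728 (running +28.2127)
  i=5: -2.8590·-3.1718 − -0.8487·-2.9756 = +6.5426 (running +34.7553)
  i=6: -0.8487·-2.4107 − 3.0414·-3.1718 = +11.6929 (running +46.4482)
  i=7: 3.0414·0.0812 − 2.7632·-2.4107 = +6.9084 (running +53.3566)
  i=8: 2.7632·2.1631 − 1.2204·0.0812 = +5.8779 (running +59.2345)
Area = |Σ|/2 = |59.2345|/2 = 29.6173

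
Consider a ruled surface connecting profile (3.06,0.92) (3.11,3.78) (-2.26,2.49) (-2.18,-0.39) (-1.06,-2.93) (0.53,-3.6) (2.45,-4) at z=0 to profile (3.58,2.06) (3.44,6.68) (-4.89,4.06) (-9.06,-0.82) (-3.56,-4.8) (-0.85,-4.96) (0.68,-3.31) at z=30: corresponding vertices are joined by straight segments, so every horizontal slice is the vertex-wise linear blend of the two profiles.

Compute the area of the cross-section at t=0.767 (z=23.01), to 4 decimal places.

Cross-section at t=0.767: each vertex is (1-t)·p0[i] + t·p1[i].
  v1: (1-0.767)·(3.06,0.92) + 0.767·(3.58,2.06) = (3.4588,1.7944)
  v2: (1-0.767)·(3.11,3.78) + 0.767·(3.44,6.68) = (3.3631,6.0043)
  v3: (1-0.767)·(-2.26,2.49) + 0.767·(-4.89,4.06) = (-4.2772,3.6942)
  v4: (1-0.767)·(-2.18,-0.39) + 0.767·(-9.06,-0.82) = (-7.4570,-0.7198)
  v5: (1-0.767)·(-1.06,-2.93) + 0.767·(-3.56,-4.8) = (-2.9775,-4.3643)
  v6: (1-0.767)·(0.53,-3.6) + 0.767·(-0.85,-4.96) = (-0.5285,-4.6431)
  v7: (1-0.767)·(2.45,-4) + 0.767·(0.68,-3.31) = (1.0924,-3.4708)
Shoelace sum Σ(x_i·y_{i+1} − x_{i+1}·y_i):
  i=1: 3.4588·6.0043 − 3.3631·1.7944 = +14.7332 (running +14.7332)
  i=2: 3.3631·3.6942 − -4.2772·6.0043 = +38.1056 (running +52.8388)
  i=3: -4.2772·-0.7198 − -7.4570·3.6942 = +30.6262 (running +83.4650)
  i=4: -7.4570·-4.3643 − -2.9775·-0.7198 = +30.4011 (running +113.8661)
  i=5: -2.9775·-4.6431 − -0.5285·-4.3643 = +11.5185 (running +125.3847)
  i=6: -0.5285·-3.4708 − 1.0924·-4.6431 = +6.9064 (running +132.2910)
  i=7: 1.0924·1.7944 − 3.4588·-3.4708 = +13.9650 (running +146.2561)
Area = |Σ|/2 = |146.2561|/2 = 73.1280

Area at t=0.767: 73.1280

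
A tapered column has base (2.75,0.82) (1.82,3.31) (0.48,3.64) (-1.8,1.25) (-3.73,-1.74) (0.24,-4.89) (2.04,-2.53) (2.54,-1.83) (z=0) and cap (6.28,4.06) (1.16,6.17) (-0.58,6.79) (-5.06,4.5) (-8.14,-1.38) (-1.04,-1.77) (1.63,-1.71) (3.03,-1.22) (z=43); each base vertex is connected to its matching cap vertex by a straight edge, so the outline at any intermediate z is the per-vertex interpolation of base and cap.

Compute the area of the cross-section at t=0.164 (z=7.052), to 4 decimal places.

Area at t=0.164: 39.3088

Cross-section at t=0.164: each vertex is (1-t)·p0[i] + t·p1[i].
  v1: (1-0.164)·(2.75,0.82) + 0.164·(6.28,4.06) = (3.3289,1.3514)
  v2: (1-0.164)·(1.82,3.31) + 0.164·(1.16,6.17) = (1.7118,3.7790)
  v3: (1-0.164)·(0.48,3.64) + 0.164·(-0.58,6.79) = (0.3062,4.1566)
  v4: (1-0.164)·(-1.8,1.25) + 0.164·(-5.06,4.5) = (-2.3346,1.7830)
  v5: (1-0.164)·(-3.73,-1.74) + 0.164·(-8.14,-1.38) = (-4.4532,-1.6810)
  v6: (1-0.164)·(0.24,-4.89) + 0.164·(-1.04,-1.77) = (0.0301,-4.3783)
  v7: (1-0.164)·(2.04,-2.53) + 0.164·(1.63,-1.71) = (1.9728,-2.3955)
  v8: (1-0.164)·(2.54,-1.83) + 0.164·(3.03,-1.22) = (2.6204,-1.7300)
Shoelace sum Σ(x_i·y_{i+1} − x_{i+1}·y_i):
  i=1: 3.3289·3.7790 − 1.7118·1.3514 = +10.2669 (running +10.2669)
  i=2: 1.7118·4.1566 − 0.3062·3.7790 = +5.9581 (running +16.2250)
  i=3: 0.3062·1.7830 − -2.3346·4.1566 = +10.2500 (running +26.4751)
  i=4: -2.3346·-1.6810 − -4.4532·1.7830 = +11.8646 (running +38.3396)
  i=5: -4.4532·-4.3783 − 0.0301·-1.6810 = +19.5483 (running +57.8879)
  i=6: 0.0301·-2.3955 − 1.9728·-4.3783 = +8.5653 (running +66.4532)
  i=7: 1.9728·-1.7300 − 2.6204·-2.3955 = +2.8643 (running +69.3176)
  i=8: 2.6204·1.3514 − 3.3289·-1.7300 = +9.2999 (running +78.6175)
Area = |Σ|/2 = |78.6175|/2 = 39.3088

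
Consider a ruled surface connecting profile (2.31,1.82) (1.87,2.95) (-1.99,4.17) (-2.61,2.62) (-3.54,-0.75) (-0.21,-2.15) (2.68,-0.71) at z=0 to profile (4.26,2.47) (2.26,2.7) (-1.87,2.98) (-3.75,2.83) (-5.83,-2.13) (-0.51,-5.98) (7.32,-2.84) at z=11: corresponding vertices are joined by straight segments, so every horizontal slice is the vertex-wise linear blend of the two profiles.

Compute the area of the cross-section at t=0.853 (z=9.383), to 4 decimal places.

Area at t=0.853: 68.9272

Cross-section at t=0.853: each vertex is (1-t)·p0[i] + t·p1[i].
  v1: (1-0.853)·(2.31,1.82) + 0.853·(4.26,2.47) = (3.9733,2.3744)
  v2: (1-0.853)·(1.87,2.95) + 0.853·(2.26,2.7) = (2.2027,2.7368)
  v3: (1-0.853)·(-1.99,4.17) + 0.853·(-1.87,2.98) = (-1.8876,3.1549)
  v4: (1-0.853)·(-2.61,2.62) + 0.853·(-3.75,2.83) = (-3.5824,2.7991)
  v5: (1-0.853)·(-3.54,-0.75) + 0.853·(-5.83,-2.13) = (-5.4934,-1.9271)
  v6: (1-0.853)·(-0.21,-2.15) + 0.853·(-0.51,-5.98) = (-0.4659,-5.4170)
  v7: (1-0.853)·(2.68,-0.71) + 0.853·(7.32,-2.84) = (6.6379,-2.5269)
Shoelace sum Σ(x_i·y_{i+1} − x_{i+1}·y_i):
  i=1: 3.9733·2.7368 − 2.2027·2.3744 = +5.6439 (running +5.6439)
  i=2: 2.2027·3.1549 − -1.8876·2.7368 = +12.1153 (running +17.7592)
  i=3: -1.8876·2.7991 − -3.5824·3.1549 = +6.0185 (running +23.7777)
  i=4: -3.5824·-1.9271 − -5.4934·2.7991 = +22.2805 (running +46.0582)
  i=5: -5.4934·-5.4170 − -0.4659·-1.9271 = +28.8597 (running +74.9179)
  i=6: -0.4659·-2.5269 − 6.6379·-5.4170 = +37.1348 (running +112.0527)
  i=7: 6.6379·2.3744 − 3.9733·-2.5269 = +25.8016 (running +137.8543)
Area = |Σ|/2 = |137.8543|/2 = 68.9272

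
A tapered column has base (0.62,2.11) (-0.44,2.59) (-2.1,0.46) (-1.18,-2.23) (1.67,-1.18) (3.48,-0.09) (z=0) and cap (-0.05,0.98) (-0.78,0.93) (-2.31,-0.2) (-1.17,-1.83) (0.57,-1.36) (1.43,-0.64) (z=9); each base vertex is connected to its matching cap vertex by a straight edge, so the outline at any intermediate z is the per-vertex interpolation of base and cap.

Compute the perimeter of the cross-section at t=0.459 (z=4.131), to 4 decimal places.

Perimeter at t=0.459: 12.7521

Cross-section at t=0.459: each vertex is (1-t)·p0[i] + t·p1[i].
  v1: (1-0.459)·(0.62,2.11) + 0.459·(-0.05,0.98) = (0.3125,1.5913)
  v2: (1-0.459)·(-0.44,2.59) + 0.459·(-0.78,0.93) = (-0.5961,1.8281)
  v3: (1-0.459)·(-2.1,0.46) + 0.459·(-2.31,-0.2) = (-2.1964,0.1571)
  v4: (1-0.459)·(-1.18,-2.23) + 0.459·(-1.17,-1.83) = (-1.1754,-2.0464)
  v5: (1-0.459)·(1.67,-1.18) + 0.459·(0.57,-1.36) = (1.1651,-1.2626)
  v6: (1-0.459)·(3.48,-0.09) + 0.459·(1.43,-0.64) = (2.5390,-0.3425)
Perimeter = Σ |v_{i+1} − v_i|:
  edge 1→2: √(-0.9085² + 0.2367²) = 0.9389 (running 0.9389)
  edge 2→3: √(-1.6003² + -1.6710²) = 2.3137 (running 3.2526)
  edge 3→4: √(1.0210² + -2.2035²) = 2.4285 (running 5.6811)
  edge 4→5: √(2.3405² + 0.7838²) = 2.4683 (running 8.1493)
  edge 5→6: √(1.3739² + 0.9202²) = 1.6536 (running 9.8030)
  edge 6→1: √(-2.2266² + 1.9338²) = 2.9491 (running 12.7521)
Perimeter = 12.7521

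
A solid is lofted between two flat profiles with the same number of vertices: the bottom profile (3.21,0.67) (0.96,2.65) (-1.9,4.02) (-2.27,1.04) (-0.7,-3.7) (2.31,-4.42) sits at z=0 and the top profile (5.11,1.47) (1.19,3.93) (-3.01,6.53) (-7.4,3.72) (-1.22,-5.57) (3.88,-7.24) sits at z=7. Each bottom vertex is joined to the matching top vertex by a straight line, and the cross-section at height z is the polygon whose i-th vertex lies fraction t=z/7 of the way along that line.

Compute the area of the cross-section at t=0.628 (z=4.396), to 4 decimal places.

Area at t=0.628: 67.9167

Cross-section at t=0.628: each vertex is (1-t)·p0[i] + t·p1[i].
  v1: (1-0.628)·(3.21,0.67) + 0.628·(5.11,1.47) = (4.4032,1.1724)
  v2: (1-0.628)·(0.96,2.65) + 0.628·(1.19,3.93) = (1.1044,3.4538)
  v3: (1-0.628)·(-1.9,4.02) + 0.628·(-3.01,6.53) = (-2.5971,5.5963)
  v4: (1-0.628)·(-2.27,1.04) + 0.628·(-7.4,3.72) = (-5.4916,2.7230)
  v5: (1-0.628)·(-0.7,-3.7) + 0.628·(-1.22,-5.57) = (-1.0266,-4.8744)
  v6: (1-0.628)·(2.31,-4.42) + 0.628·(3.88,-7.24) = (3.2960,-6.1910)
Shoelace sum Σ(x_i·y_{i+1} − x_{i+1}·y_i):
  i=1: 4.4032·3.4538 − 1.1044·1.1724 = +13.9131 (running +13.9131)
  i=2: 1.1044·5.5963 − -2.5971·3.4538 = +15.1507 (running +29.0638)
  i=3: -2.5971·2.7230 − -5.4916·5.5963 = +23.6608 (running +52.7246)
  i=4: -5.4916·-4.8744 − -1.0266·2.7230 = +29.5636 (running +82.2882)
  i=5: -1.0266·-6.1910 − 3.2960·-4.8744 = +22.4211 (running +104.7092)
  i=6: 3.2960·1.1724 − 4.4032·-6.1910 = +31.1242 (running +135.8335)
Area = |Σ|/2 = |135.8335|/2 = 67.9167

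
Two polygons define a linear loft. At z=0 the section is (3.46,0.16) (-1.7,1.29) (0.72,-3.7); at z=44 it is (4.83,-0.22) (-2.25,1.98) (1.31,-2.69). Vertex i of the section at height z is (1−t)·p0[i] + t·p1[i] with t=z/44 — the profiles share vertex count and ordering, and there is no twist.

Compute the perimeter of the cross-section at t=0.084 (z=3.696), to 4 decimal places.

Cross-section at t=0.084: each vertex is (1-t)·p0[i] + t·p1[i].
  v1: (1-0.084)·(3.46,0.16) + 0.084·(4.83,-0.22) = (3.5751,0.1281)
  v2: (1-0.084)·(-1.7,1.29) + 0.084·(-2.25,1.98) = (-1.7462,1.3480)
  v3: (1-0.084)·(0.72,-3.7) + 0.084·(1.31,-2.69) = (0.7696,-3.6152)
Perimeter = Σ |v_{i+1} − v_i|:
  edge 1→2: √(-5.3213² + 1.2199²) = 5.4593 (running 5.4593)
  edge 2→3: √(2.5158² + -4.9631²) = 5.5643 (running 11.0236)
  edge 3→1: √(2.8055² + 3.7432²) = 4.6779 (running 15.7015)
Perimeter = 15.7015

Perimeter at t=0.084: 15.7015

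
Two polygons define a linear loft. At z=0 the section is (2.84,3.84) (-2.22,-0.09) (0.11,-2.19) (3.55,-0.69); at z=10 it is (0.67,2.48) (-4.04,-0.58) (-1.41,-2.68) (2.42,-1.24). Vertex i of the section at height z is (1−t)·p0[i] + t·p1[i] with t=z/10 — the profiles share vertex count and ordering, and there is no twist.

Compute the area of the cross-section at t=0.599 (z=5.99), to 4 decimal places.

Area at t=0.599: 17.7758

Cross-section at t=0.599: each vertex is (1-t)·p0[i] + t·p1[i].
  v1: (1-0.599)·(2.84,3.84) + 0.599·(0.67,2.48) = (1.5402,3.0254)
  v2: (1-0.599)·(-2.22,-0.09) + 0.599·(-4.04,-0.58) = (-3.3102,-0.3835)
  v3: (1-0.599)·(0.11,-2.19) + 0.599·(-1.41,-2.68) = (-0.8005,-2.4835)
  v4: (1-0.599)·(3.55,-0.69) + 0.599·(2.42,-1.24) = (2.8731,-1.0194)
Shoelace sum Σ(x_i·y_{i+1} − x_{i+1}·y_i):
  i=1: 1.5402·-0.3835 − -3.3102·3.0254 = +9.4238 (running +9.4238)
  i=2: -3.3102·-2.4835 − -0.8005·-0.3835 = +7.9139 (running +17.3377)
  i=3: -0.8005·-1.0194 − 2.8731·-2.4835 = +7.9515 (running +25.2892)
  i=4: 2.8731·3.0254 − 1.5402·-1.0194 = +10.2624 (running +35.5516)
Area = |Σ|/2 = |35.5516|/2 = 17.7758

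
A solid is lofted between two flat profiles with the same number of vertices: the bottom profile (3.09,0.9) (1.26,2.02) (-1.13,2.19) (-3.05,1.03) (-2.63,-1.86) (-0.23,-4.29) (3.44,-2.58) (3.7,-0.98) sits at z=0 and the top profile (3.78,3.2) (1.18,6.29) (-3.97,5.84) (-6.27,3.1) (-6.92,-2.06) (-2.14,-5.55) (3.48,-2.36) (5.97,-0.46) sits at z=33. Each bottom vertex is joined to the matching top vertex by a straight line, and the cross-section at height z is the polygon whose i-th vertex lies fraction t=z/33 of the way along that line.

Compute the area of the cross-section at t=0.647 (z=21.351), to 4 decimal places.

Area at t=0.647: 72.0050

Cross-section at t=0.647: each vertex is (1-t)·p0[i] + t·p1[i].
  v1: (1-0.647)·(3.09,0.9) + 0.647·(3.78,3.2) = (3.5364,2.3881)
  v2: (1-0.647)·(1.26,2.02) + 0.647·(1.18,6.29) = (1.2082,4.7827)
  v3: (1-0.647)·(-1.13,2.19) + 0.647·(-3.97,5.84) = (-2.9675,4.5515)
  v4: (1-0.647)·(-3.05,1.03) + 0.647·(-6.27,3.1) = (-5.1333,2.3693)
  v5: (1-0.647)·(-2.63,-1.86) + 0.647·(-6.92,-2.06) = (-5.4056,-1.9894)
  v6: (1-0.647)·(-0.23,-4.29) + 0.647·(-2.14,-5.55) = (-1.4658,-5.1052)
  v7: (1-0.647)·(3.44,-2.58) + 0.647·(3.48,-2.36) = (3.4659,-2.4377)
  v8: (1-0.647)·(3.7,-0.98) + 0.647·(5.97,-0.46) = (5.1687,-0.6436)
Shoelace sum Σ(x_i·y_{i+1} − x_{i+1}·y_i):
  i=1: 3.5364·4.7827 − 1.2082·2.3881 = +14.0283 (running +14.0283)
  i=2: 1.2082·4.5515 − -2.9675·4.7827 = +19.6919 (running +33.7202)
  i=3: -2.9675·2.3693 − -5.1333·4.5515 = +16.3338 (running +50.0540)
  i=4: -5.1333·-1.9894 − -5.4056·2.3693 = +23.0198 (running +73.0738)
  i=5: -5.4056·-5.1052 − -1.4658·-1.9894 = +24.6809 (running +97.7547)
  i=6: -1.4658·-2.4377 − 3.4659·-5.1052 = +21.2671 (running +119.0218)
  i=7: 3.4659·-0.6436 − 5.1687·-2.4377 = +10.3690 (running +129.3908)
  i=8: 5.1687·2.3881 − 3.5364·-0.6436 = +14.6193 (running +144.0101)
Area = |Σ|/2 = |144.0101|/2 = 72.0050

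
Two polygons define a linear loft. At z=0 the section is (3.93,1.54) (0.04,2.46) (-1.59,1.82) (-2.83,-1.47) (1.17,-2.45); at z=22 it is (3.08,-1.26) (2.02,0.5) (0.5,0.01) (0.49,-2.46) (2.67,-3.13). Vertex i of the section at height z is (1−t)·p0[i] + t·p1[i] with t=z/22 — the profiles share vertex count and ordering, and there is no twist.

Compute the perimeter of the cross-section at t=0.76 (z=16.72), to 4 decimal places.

Cross-section at t=0.76: each vertex is (1-t)·p0[i] + t·p1[i].
  v1: (1-0.76)·(3.93,1.54) + 0.76·(3.08,-1.26) = (3.2840,-0.5880)
  v2: (1-0.76)·(0.04,2.46) + 0.76·(2.02,0.5) = (1.5448,0.9704)
  v3: (1-0.76)·(-1.59,1.82) + 0.76·(0.5,0.01) = (-0.0016,0.4444)
  v4: (1-0.76)·(-2.83,-1.47) + 0.76·(0.49,-2.46) = (-0.3068,-2.2224)
  v5: (1-0.76)·(1.17,-2.45) + 0.76·(2.67,-3.13) = (2.3100,-2.9668)
Perimeter = Σ |v_{i+1} − v_i|:
  edge 1→2: √(-1.7392² + 1.5584²) = 2.3353 (running 2.3353)
  edge 2→3: √(-1.5464² + -0.5260²) = 1.6334 (running 3.9687)
  edge 3→4: √(-0.3052² + -2.6668²) = 2.6842 (running 6.6529)
  edge 4→5: √(2.6168² + -0.7444²) = 2.7206 (running 9.3735)
  edge 5→1: √(0.9740² + 2.3788²) = 2.5705 (running 11.9440)
Perimeter = 11.9440

Perimeter at t=0.76: 11.9440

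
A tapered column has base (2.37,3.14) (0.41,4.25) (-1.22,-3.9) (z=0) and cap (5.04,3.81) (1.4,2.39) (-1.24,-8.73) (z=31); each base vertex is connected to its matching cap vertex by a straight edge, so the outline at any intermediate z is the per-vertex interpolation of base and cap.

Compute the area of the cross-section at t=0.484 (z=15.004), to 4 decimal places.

Area at t=0.484: 13.1723

Cross-section at t=0.484: each vertex is (1-t)·p0[i] + t·p1[i].
  v1: (1-0.484)·(2.37,3.14) + 0.484·(5.04,3.81) = (3.6623,3.4643)
  v2: (1-0.484)·(0.41,4.25) + 0.484·(1.4,2.39) = (0.8892,3.3498)
  v3: (1-0.484)·(-1.22,-3.9) + 0.484·(-1.24,-8.73) = (-1.2297,-6.2377)
Shoelace sum Σ(x_i·y_{i+1} − x_{i+1}·y_i):
  i=1: 3.6623·3.3498 − 0.8892·3.4643 = +9.1875 (running +9.1875)
  i=2: 0.8892·-6.2377 − -1.2297·3.3498 = -1.4272 (running +7.7603)
  i=3: -1.2297·3.4643 − 3.6623·-6.2377 = +18.5843 (running +26.3446)
Area = |Σ|/2 = |26.3446|/2 = 13.1723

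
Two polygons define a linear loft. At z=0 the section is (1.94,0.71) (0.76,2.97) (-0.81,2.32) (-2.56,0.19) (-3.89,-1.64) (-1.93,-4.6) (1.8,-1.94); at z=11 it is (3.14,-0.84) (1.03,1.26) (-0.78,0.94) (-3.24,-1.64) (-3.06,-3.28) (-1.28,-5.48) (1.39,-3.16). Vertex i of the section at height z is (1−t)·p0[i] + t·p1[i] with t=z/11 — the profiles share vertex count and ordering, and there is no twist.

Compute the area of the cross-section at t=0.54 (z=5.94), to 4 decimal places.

Area at t=0.54: 25.2360

Cross-section at t=0.54: each vertex is (1-t)·p0[i] + t·p1[i].
  v1: (1-0.54)·(1.94,0.71) + 0.54·(3.14,-0.84) = (2.5880,-0.1270)
  v2: (1-0.54)·(0.76,2.97) + 0.54·(1.03,1.26) = (0.9058,2.0466)
  v3: (1-0.54)·(-0.81,2.32) + 0.54·(-0.78,0.94) = (-0.7938,1.5748)
  v4: (1-0.54)·(-2.56,0.19) + 0.54·(-3.24,-1.64) = (-2.9272,-0.7982)
  v5: (1-0.54)·(-3.89,-1.64) + 0.54·(-3.06,-3.28) = (-3.4418,-2.5256)
  v6: (1-0.54)·(-1.93,-4.6) + 0.54·(-1.28,-5.48) = (-1.5790,-5.0752)
  v7: (1-0.54)·(1.8,-1.94) + 0.54·(1.39,-3.16) = (1.5786,-2.5988)
Shoelace sum Σ(x_i·y_{i+1} − x_{i+1}·y_i):
  i=1: 2.5880·2.0466 − 0.9058·-0.1270 = +5.4116 (running +5.4116)
  i=2: 0.9058·1.5748 − -0.7938·2.0466 = +3.0510 (running +8.4627)
  i=3: -0.7938·-0.7982 − -2.9272·1.5748 = +5.2434 (running +13.7060)
  i=4: -2.9272·-2.5256 − -3.4418·-0.7982 = +4.6457 (running +18.3517)
  i=5: -3.4418·-5.0752 − -1.5790·-2.5256 = +13.4799 (running +31.8316)
  i=6: -1.5790·-2.5988 − 1.5786·-5.0752 = +12.1152 (running +43.9469)
  i=7: 1.5786·-0.1270 − 2.5880·-2.5988 = +6.5252 (running +50.4721)
Area = |Σ|/2 = |50.4721|/2 = 25.2360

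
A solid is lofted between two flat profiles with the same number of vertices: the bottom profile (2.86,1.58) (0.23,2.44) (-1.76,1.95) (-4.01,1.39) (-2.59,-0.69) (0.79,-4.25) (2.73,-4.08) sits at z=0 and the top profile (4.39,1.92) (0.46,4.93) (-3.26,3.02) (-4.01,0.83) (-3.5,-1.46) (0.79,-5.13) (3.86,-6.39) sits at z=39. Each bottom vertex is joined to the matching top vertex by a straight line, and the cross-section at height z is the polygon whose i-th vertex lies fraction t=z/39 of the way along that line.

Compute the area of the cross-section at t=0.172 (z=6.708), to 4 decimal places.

Area at t=0.172: 34.2625

Cross-section at t=0.172: each vertex is (1-t)·p0[i] + t·p1[i].
  v1: (1-0.172)·(2.86,1.58) + 0.172·(4.39,1.92) = (3.1232,1.6385)
  v2: (1-0.172)·(0.23,2.44) + 0.172·(0.46,4.93) = (0.2696,2.8683)
  v3: (1-0.172)·(-1.76,1.95) + 0.172·(-3.26,3.02) = (-2.0180,2.1340)
  v4: (1-0.172)·(-4.01,1.39) + 0.172·(-4.01,0.83) = (-4.0100,1.2937)
  v5: (1-0.172)·(-2.59,-0.69) + 0.172·(-3.5,-1.46) = (-2.7465,-0.8224)
  v6: (1-0.172)·(0.79,-4.25) + 0.172·(0.79,-5.13) = (0.7900,-4.4014)
  v7: (1-0.172)·(2.73,-4.08) + 0.172·(3.86,-6.39) = (2.9244,-4.4773)
Shoelace sum Σ(x_i·y_{i+1} − x_{i+1}·y_i):
  i=1: 3.1232·2.8683 − 0.2696·1.6385 = +8.5164 (running +8.5164)
  i=2: 0.2696·2.1340 − -2.0180·2.8683 = +6.3634 (running +14.8799)
  i=3: -2.0180·1.2937 − -4.0100·2.1340 = +5.9469 (running +20.8267)
  i=4: -4.0100·-0.8224 − -2.7465·1.2937 = +6.8511 (running +27.6778)
  i=5: -2.7465·-4.4014 − 0.7900·-0.8224 = +12.7382 (running +40.4160)
  i=6: 0.7900·-4.4773 − 2.9244·-4.4014 = +9.3341 (running +49.7501)
  i=7: 2.9244·1.6385 − 3.1232·-4.4773 = +18.7749 (running +68.5249)
Area = |Σ|/2 = |68.5249|/2 = 34.2625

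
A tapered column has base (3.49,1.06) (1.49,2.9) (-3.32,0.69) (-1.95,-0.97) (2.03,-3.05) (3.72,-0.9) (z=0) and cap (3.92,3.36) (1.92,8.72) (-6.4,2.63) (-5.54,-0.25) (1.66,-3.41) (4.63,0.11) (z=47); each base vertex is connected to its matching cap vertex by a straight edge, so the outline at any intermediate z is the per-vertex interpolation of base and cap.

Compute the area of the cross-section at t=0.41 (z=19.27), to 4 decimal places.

Cross-section at t=0.41: each vertex is (1-t)·p0[i] + t·p1[i].
  v1: (1-0.41)·(3.49,1.06) + 0.41·(3.92,3.36) = (3.6663,2.0030)
  v2: (1-0.41)·(1.49,2.9) + 0.41·(1.92,8.72) = (1.6663,5.2862)
  v3: (1-0.41)·(-3.32,0.69) + 0.41·(-6.4,2.63) = (-4.5828,1.4854)
  v4: (1-0.41)·(-1.95,-0.97) + 0.41·(-5.54,-0.25) = (-3.4219,-0.6748)
  v5: (1-0.41)·(2.03,-3.05) + 0.41·(1.66,-3.41) = (1.8783,-3.1976)
  v6: (1-0.41)·(3.72,-0.9) + 0.41·(4.63,0.11) = (4.0931,-0.4859)
Shoelace sum Σ(x_i·y_{i+1} − x_{i+1}·y_i):
  i=1: 3.6663·5.2862 − 1.6663·2.0030 = +16.0432 (running +16.0432)
  i=2: 1.6663·1.4854 − -4.5828·5.2862 = +26.7007 (running +42.7439)
  i=3: -4.5828·-0.6748 − -3.4219·1.4854 = +8.1754 (running +50.9193)
  i=4: -3.4219·-3.1976 − 1.8783·-0.6748 = +12.2093 (running +63.1286)
  i=5: 1.8783·-0.4859 − 4.0931·-3.1976 = +12.1754 (running +75.3041)
  i=6: 4.0931·2.0030 − 3.6663·-0.4859 = +9.9799 (running +85.2840)
Area = |Σ|/2 = |85.2840|/2 = 42.6420

Area at t=0.41: 42.6420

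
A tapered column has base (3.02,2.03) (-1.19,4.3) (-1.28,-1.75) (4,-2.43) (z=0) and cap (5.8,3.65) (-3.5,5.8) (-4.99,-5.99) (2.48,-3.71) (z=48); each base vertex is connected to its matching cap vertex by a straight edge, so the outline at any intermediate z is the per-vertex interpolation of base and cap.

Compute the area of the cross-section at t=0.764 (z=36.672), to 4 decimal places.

Cross-section at t=0.764: each vertex is (1-t)·p0[i] + t·p1[i].
  v1: (1-0.764)·(3.02,2.03) + 0.764·(5.8,3.65) = (5.1439,3.2677)
  v2: (1-0.764)·(-1.19,4.3) + 0.764·(-3.5,5.8) = (-2.9548,5.4460)
  v3: (1-0.764)·(-1.28,-1.75) + 0.764·(-4.99,-5.99) = (-4.1144,-4.9894)
  v4: (1-0.764)·(4,-2.43) + 0.764·(2.48,-3.71) = (2.8387,-3.4079)
Shoelace sum Σ(x_i·y_{i+1} − x_{i+1}·y_i):
  i=1: 5.1439·5.4460 − -2.9548·3.2677 = +37.6693 (running +37.6693)
  i=2: -2.9548·-4.9894 − -4.1144·5.4460 = +37.1500 (running +74.8193)
  i=3: -4.1144·-3.4079 − 2.8387·-4.9894 = +28.1851 (running +103.0043)
  i=4: 2.8387·3.2677 − 5.1439·-3.4079 = +26.8061 (running +129.8104)
Area = |Σ|/2 = |129.8104|/2 = 64.9052

Area at t=0.764: 64.9052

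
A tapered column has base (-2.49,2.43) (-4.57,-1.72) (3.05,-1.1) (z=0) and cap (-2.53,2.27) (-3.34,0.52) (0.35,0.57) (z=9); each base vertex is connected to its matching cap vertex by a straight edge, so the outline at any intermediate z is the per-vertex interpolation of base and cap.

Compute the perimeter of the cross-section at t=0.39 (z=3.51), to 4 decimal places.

Cross-section at t=0.39: each vertex is (1-t)·p0[i] + t·p1[i].
  v1: (1-0.39)·(-2.49,2.43) + 0.39·(-2.53,2.27) = (-2.5056,2.3676)
  v2: (1-0.39)·(-4.57,-1.72) + 0.39·(-3.34,0.52) = (-4.0903,-0.8464)
  v3: (1-0.39)·(3.05,-1.1) + 0.39·(0.35,0.57) = (1.9970,-0.4487)
Perimeter = Σ |v_{i+1} − v_i|:
  edge 1→2: √(-1.5847² + -3.2140²) = 3.5834 (running 3.5834)
  edge 2→3: √(6.0873² + 0.3977²) = 6.1003 (running 9.6837)
  edge 3→1: √(-4.5026² + 2.8163²) = 5.3108 (running 14.9946)
Perimeter = 14.9946

Perimeter at t=0.39: 14.9946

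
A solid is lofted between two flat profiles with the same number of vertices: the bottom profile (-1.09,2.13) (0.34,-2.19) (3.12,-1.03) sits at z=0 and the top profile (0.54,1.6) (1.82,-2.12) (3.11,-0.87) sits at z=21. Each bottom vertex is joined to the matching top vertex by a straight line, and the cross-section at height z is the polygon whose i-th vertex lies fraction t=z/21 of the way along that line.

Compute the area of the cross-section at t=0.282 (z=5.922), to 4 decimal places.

Area at t=0.282: 5.7200

Cross-section at t=0.282: each vertex is (1-t)·p0[i] + t·p1[i].
  v1: (1-0.282)·(-1.09,2.13) + 0.282·(0.54,1.6) = (-0.6303,1.9805)
  v2: (1-0.282)·(0.34,-2.19) + 0.282·(1.82,-2.12) = (0.7574,-2.1703)
  v3: (1-0.282)·(3.12,-1.03) + 0.282·(3.11,-0.87) = (3.1172,-0.9849)
Shoelace sum Σ(x_i·y_{i+1} − x_{i+1}·y_i):
  i=1: -0.6303·-2.1703 − 0.7574·1.9805 = -0.1320 (running -0.1320)
  i=2: 0.7574·-0.9849 − 3.1172·-2.1703 = +6.0192 (running +5.8872)
  i=3: 3.1172·1.9805 − -0.6303·-0.9849 = +5.5529 (running +11.4401)
Area = |Σ|/2 = |11.4401|/2 = 5.7200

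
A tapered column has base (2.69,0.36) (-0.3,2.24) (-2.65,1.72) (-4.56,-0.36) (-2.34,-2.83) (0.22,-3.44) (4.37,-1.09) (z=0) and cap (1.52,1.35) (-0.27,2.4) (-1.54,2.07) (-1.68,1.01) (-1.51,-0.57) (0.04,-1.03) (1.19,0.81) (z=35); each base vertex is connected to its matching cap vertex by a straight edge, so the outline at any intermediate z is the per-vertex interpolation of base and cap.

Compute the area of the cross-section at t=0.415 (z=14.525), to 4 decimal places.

Cross-section at t=0.415: each vertex is (1-t)·p0[i] + t·p1[i].
  v1: (1-0.415)·(2.69,0.36) + 0.415·(1.52,1.35) = (2.2044,0.7709)
  v2: (1-0.415)·(-0.3,2.24) + 0.415·(-0.27,2.4) = (-0.2875,2.3064)
  v3: (1-0.415)·(-2.65,1.72) + 0.415·(-1.54,2.07) = (-2.1894,1.8652)
  v4: (1-0.415)·(-4.56,-0.36) + 0.415·(-1.68,1.01) = (-3.3648,0.2085)
  v5: (1-0.415)·(-2.34,-2.83) + 0.415·(-1.51,-0.57) = (-1.9955,-1.8921)
  v6: (1-0.415)·(0.22,-3.44) + 0.415·(0.04,-1.03) = (0.1453,-2.4398)
  v7: (1-0.415)·(4.37,-1.09) + 0.415·(1.19,0.81) = (3.0503,-0.3015)
Shoelace sum Σ(x_i·y_{i+1} − x_{i+1}·y_i):
  i=1: 2.2044·2.3064 − -0.2875·0.7709 = +5.3060 (running +5.3060)
  i=2: -0.2875·1.8652 − -2.1894·2.3064 = +4.5132 (running +9.8192)
  i=3: -2.1894·0.2085 − -3.3648·1.8652 = +5.8196 (running +15.6388)
  i=4: -3.3648·-1.8921 − -1.9955·0.2085 = +6.7827 (running +22.4215)
  i=5: -1.9955·-2.4398 − 0.1453·-1.8921 = +5.1438 (running +27.5652)
  i=6: 0.1453·-0.3015 − 3.0503·-2.4398 = +7.3985 (running +34.9637)
  i=7: 3.0503·0.7709 − 2.2044·-0.3015 = +3.0160 (running +37.9797)
Area = |Σ|/2 = |37.9797|/2 = 18.9898

Area at t=0.415: 18.9898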